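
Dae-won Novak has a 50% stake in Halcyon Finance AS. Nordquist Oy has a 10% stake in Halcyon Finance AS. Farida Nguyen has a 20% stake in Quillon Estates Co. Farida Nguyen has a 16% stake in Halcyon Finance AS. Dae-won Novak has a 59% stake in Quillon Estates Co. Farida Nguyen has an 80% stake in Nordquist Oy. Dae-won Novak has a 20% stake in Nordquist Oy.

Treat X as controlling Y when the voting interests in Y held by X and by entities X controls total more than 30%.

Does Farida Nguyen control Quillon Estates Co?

No

Farida holds 80% of Nordquist, so Farida controls Nordquist.
In Quillon, Farida's side holds only 20%, not > 30%.
So Farida does not control Quillon.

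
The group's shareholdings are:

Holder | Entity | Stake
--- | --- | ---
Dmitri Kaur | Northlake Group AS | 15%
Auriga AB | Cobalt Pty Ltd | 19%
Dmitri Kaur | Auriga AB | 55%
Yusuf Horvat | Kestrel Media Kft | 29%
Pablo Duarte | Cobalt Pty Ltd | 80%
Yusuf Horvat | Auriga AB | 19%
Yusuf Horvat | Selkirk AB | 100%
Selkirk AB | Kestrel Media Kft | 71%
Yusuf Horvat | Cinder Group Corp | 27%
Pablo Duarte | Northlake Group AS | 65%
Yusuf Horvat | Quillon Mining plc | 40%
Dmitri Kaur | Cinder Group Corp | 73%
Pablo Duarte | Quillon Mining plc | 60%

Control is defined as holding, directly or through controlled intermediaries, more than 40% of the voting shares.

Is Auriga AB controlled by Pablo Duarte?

No

Pablo holds 60% of Quillon, so Pablo controls Quillon.
Pablo holds 65% of Northlake, so Pablo controls Northlake.
Pablo holds 80% of Cobalt, so Pablo controls Cobalt.
Neither Pablo nor any entity Pablo controls holds any voting interest in Auriga.
So Pablo does not control Auriga.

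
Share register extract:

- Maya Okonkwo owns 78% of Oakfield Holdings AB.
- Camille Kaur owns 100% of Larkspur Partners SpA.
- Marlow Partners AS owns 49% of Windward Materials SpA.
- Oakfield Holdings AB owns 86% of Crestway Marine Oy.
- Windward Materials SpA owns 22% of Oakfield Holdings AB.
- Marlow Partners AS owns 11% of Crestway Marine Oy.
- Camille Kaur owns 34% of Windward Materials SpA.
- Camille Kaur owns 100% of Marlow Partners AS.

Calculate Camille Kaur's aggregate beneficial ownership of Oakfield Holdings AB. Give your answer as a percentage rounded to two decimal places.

Camille reaches Oakfield along 2 paths.
Via Windward: 34% × 22% = 7.48%.
Via Marlow → Windward: 100% × 49% × 22% = 10.78%.
Total: 7.48% + 10.78% = 18.26%.

18.26%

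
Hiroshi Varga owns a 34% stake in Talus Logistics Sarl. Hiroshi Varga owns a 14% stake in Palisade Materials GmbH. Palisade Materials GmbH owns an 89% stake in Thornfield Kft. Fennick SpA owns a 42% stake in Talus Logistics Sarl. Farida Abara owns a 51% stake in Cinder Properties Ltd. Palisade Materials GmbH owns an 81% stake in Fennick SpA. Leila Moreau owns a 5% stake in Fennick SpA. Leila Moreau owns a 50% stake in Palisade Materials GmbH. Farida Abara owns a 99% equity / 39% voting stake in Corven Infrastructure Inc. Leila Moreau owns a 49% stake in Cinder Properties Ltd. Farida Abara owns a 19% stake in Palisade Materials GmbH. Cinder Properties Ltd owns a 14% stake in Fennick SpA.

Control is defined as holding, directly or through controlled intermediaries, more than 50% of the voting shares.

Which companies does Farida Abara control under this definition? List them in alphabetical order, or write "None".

Cinder Properties Ltd

Farida holds 51% of Cinder, so Farida controls Cinder.
No other company's threshold is met.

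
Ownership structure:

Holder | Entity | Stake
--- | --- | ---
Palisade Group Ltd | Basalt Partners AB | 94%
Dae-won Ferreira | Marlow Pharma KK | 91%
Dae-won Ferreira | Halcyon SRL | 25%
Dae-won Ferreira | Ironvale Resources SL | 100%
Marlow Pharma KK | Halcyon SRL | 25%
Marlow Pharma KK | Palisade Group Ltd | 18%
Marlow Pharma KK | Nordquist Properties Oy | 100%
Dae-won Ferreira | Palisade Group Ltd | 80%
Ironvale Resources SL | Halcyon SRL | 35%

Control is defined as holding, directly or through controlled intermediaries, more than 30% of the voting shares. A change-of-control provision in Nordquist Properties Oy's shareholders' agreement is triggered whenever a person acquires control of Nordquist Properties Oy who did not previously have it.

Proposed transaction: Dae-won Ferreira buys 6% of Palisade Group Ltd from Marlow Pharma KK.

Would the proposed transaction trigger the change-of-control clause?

No

The purchase adds only to Dae-won's holdings (Marlow's stake shrinks), so Dae-won is the only person who could newly come to control Nordquist.
Dae-won holds 91% of Marlow, so Dae-won controls Marlow.
Marlow holds 100% of Nordquist, so Dae-won controls Nordquist.
So Dae-won already controls Nordquist before the transaction.
After the purchase, Dae-won's direct stake in Palisade rises to 80% + 6% = 86%, and Marlow's stake falls to 12%.
Dae-won controlled Nordquist already, so this is not a new person acquiring control; every other person's position is unchanged or reduced.
No new person acquires control, so the clause is not triggered.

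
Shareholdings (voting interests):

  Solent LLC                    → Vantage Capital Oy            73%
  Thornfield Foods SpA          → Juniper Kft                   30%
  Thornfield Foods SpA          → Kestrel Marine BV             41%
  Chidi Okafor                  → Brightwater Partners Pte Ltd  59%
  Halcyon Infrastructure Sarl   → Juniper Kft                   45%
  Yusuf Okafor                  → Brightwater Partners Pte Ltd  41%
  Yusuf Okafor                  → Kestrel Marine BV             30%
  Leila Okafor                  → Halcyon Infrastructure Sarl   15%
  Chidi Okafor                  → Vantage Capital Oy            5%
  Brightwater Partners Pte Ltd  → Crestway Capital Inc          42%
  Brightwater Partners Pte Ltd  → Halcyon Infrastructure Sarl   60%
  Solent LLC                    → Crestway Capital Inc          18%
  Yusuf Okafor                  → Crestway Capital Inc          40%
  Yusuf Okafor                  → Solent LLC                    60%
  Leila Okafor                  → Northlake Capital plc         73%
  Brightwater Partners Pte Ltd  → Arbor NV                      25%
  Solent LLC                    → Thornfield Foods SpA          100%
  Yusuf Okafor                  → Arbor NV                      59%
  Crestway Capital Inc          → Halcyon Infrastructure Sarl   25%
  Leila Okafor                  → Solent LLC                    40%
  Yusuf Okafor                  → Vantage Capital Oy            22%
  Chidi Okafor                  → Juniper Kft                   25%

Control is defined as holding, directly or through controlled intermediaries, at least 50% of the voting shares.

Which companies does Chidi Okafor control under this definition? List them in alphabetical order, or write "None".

Brightwater Partners Pte Ltd, Halcyon Infrastructure Sarl, Juniper Kft

Chidi holds 59% of Brightwater, so Chidi controls Brightwater.
Brightwater holds 60% of Halcyon, so Chidi controls Halcyon.
Chidi and Halcyon together hold 25% + 45% = 70% of Juniper, so Chidi controls Juniper.
No other company's threshold is met.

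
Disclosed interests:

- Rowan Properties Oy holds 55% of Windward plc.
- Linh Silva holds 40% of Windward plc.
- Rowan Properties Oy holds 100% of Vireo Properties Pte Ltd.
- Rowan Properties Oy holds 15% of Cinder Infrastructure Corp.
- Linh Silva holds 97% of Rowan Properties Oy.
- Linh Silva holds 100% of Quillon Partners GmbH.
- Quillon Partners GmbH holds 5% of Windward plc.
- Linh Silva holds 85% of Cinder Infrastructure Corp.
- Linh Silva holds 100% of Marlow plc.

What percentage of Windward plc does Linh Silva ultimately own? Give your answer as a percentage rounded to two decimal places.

98.35%

Linh reaches Windward along 3 paths.
Direct stake: 40% = 40%.
Via Rowan: 97% × 55% = 53.35%.
Via Quillon: 100% × 5% = 5%.
Total: 40% + 53.35% + 5% = 98.35%.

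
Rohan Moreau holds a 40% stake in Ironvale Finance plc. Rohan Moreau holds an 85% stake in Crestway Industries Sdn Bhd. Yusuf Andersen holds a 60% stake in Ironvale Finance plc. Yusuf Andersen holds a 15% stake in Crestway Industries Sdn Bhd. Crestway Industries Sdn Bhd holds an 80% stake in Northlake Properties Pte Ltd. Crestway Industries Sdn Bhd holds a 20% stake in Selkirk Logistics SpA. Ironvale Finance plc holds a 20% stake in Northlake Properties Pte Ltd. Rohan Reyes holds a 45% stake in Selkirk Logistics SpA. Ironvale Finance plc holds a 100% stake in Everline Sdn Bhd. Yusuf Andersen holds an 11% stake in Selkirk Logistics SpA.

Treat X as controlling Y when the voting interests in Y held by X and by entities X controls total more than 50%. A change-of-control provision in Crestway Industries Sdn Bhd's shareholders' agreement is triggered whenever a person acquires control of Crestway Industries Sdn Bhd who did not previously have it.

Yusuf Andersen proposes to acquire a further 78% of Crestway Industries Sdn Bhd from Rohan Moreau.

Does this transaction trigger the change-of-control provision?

Yes

The purchase adds only to Yusuf's holdings (Rohan Moreau's stake shrinks), so Yusuf is the only person who could newly come to control Crestway.
Yusuf holds 60% of Ironvale, so Yusuf controls Ironvale.
Ironvale holds 100% of Everline, so Yusuf controls Everline.
In Crestway, Yusuf's side holds only 15%, not > 50%.
So before the transaction, Yusuf does not control Crestway.
After the purchase, Yusuf's direct stake in Crestway rises to 15% + 78% = 93%, and Rohan Moreau's stake falls to 7%.
Yusuf holds 93% of Crestway, so Yusuf controls Crestway.
Yusuf did not control Crestway before and does after, so the clause is triggered.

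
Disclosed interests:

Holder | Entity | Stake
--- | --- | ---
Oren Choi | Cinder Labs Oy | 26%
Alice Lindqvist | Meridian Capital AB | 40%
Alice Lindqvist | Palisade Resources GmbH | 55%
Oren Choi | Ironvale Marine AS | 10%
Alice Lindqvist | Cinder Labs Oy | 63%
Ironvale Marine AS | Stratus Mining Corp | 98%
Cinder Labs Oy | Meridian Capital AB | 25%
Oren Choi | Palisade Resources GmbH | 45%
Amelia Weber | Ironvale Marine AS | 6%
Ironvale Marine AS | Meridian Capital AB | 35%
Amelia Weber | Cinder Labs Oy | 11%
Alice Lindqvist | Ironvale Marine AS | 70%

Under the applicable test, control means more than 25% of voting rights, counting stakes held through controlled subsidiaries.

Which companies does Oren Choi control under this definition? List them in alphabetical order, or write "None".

Cinder Labs Oy, Palisade Resources GmbH

Oren holds 26% of Cinder, so Oren controls Cinder.
Oren holds 45% of Palisade, so Oren controls Palisade.
No other company's threshold is met.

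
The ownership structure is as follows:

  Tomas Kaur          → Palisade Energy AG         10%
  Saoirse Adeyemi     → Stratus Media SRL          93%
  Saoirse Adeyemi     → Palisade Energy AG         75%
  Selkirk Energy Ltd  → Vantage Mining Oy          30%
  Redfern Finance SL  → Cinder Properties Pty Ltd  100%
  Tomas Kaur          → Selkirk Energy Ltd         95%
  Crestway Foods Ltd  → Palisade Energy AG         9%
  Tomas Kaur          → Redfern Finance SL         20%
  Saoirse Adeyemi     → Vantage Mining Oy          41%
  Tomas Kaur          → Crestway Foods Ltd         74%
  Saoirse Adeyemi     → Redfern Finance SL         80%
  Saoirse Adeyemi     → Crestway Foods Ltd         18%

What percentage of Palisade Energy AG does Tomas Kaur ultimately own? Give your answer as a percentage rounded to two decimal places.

16.66%

Tomas reaches Palisade along 2 paths.
Direct stake: 10% = 10%.
Via Crestway: 74% × 9% = 6.66%.
Total: 10% + 6.66% = 16.66%.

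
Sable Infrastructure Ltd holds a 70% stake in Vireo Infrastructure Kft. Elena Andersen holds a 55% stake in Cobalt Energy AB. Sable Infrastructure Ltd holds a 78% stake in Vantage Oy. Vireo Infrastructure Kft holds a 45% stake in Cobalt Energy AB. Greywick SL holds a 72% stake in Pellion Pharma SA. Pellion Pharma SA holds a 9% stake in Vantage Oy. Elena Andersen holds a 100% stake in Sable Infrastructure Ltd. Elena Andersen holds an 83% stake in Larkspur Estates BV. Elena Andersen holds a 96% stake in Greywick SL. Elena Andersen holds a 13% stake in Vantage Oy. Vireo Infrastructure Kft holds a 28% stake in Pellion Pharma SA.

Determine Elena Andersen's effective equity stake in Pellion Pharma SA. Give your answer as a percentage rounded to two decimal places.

88.72%

Elena reaches Pellion along 2 paths.
Via Sable → Vireo: 100% × 70% × 28% = 19.6%.
Via Greywick: 96% × 72% = 69.12%.
Total: 19.6% + 69.12% = 88.72%.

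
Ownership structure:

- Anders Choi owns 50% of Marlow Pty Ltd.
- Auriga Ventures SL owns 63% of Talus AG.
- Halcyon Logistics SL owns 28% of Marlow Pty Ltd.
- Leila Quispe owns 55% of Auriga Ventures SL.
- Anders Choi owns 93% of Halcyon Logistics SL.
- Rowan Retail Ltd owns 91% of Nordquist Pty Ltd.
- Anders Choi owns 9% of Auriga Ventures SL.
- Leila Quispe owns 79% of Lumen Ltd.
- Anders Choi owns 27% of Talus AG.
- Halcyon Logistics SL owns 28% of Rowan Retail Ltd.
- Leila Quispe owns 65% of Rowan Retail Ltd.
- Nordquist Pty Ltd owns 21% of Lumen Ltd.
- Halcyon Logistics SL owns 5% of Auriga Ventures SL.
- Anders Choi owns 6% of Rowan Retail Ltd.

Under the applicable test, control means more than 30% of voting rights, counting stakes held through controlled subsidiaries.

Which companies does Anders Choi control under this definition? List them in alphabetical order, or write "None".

Halcyon Logistics SL, Marlow Pty Ltd, Nordquist Pty Ltd, Rowan Retail Ltd

Anders holds 93% of Halcyon, so Anders controls Halcyon.
Anders and Halcyon together hold 6% + 28% = 34% of Rowan, so Anders controls Rowan.
Rowan holds 91% of Nordquist, so Anders controls Nordquist.
Halcyon and Anders together hold 28% + 50% = 78% of Marlow, so Anders controls Marlow.
No other company's threshold is met.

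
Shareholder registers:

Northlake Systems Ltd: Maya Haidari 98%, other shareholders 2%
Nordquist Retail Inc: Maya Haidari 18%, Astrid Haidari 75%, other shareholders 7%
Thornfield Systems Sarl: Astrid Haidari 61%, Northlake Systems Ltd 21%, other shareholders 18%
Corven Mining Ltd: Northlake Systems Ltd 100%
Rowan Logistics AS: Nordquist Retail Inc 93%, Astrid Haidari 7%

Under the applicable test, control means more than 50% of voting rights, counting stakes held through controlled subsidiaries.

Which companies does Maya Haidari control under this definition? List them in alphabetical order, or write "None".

Corven Mining Ltd, Northlake Systems Ltd

Maya holds 98% of Northlake, so Maya controls Northlake.
Northlake holds 100% of Corven, so Maya controls Corven.
No other company's threshold is met.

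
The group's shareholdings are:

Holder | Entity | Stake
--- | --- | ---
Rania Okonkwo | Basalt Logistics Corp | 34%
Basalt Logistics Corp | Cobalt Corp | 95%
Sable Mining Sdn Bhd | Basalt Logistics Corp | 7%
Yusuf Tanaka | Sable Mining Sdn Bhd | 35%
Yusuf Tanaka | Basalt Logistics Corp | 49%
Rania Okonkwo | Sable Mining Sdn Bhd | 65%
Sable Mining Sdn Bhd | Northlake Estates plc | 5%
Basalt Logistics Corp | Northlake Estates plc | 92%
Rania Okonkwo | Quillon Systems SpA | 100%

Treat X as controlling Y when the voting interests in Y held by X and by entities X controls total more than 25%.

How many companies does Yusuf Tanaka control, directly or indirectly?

4

Yusuf holds 35% of Sable, so Yusuf controls Sable.
Sable and Yusuf together hold 7% + 49% = 56% of Basalt, so Yusuf controls Basalt.
Basalt and Sable together hold 92% + 5% = 97% of Northlake, so Yusuf controls Northlake.
Basalt holds 95% of Cobalt, so Yusuf controls Cobalt.
No other company's threshold is met.
Yusuf controls 4 companies.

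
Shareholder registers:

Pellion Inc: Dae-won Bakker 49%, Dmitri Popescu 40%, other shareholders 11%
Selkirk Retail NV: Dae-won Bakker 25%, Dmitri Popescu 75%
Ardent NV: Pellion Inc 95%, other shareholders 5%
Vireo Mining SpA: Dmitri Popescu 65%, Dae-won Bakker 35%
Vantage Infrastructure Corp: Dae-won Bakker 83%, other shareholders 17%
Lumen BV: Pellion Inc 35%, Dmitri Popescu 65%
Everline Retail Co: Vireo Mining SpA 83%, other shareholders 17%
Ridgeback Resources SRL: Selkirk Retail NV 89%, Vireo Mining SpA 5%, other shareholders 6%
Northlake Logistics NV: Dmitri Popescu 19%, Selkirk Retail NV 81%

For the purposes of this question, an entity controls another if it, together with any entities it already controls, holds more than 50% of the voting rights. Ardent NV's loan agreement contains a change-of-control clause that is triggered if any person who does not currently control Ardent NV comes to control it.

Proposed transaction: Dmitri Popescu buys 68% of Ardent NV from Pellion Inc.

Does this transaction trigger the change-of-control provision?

Yes

The purchase adds only to Dmitri's holdings (Pellion's stake shrinks), so Dmitri is the only person who could newly come to control Ardent.
Dmitri holds 75% of Selkirk, so Dmitri controls Selkirk.
Dmitri holds 65% of Vireo, so Dmitri controls Vireo.
Dmitri holds 65% of Lumen, so Dmitri controls Lumen.
Vireo holds 83% of Everline, so Dmitri controls Everline.
Selkirk and Vireo together hold 89% + 5% = 94% of Ridgeback, so Dmitri controls Ridgeback.
Dmitri and Selkirk together hold 19% + 81% = 100% of Northlake, so Dmitri controls Northlake.
Neither Dmitri nor any entity Dmitri controls holds any voting interest in Ardent.
So before the transaction, Dmitri does not control Ardent.
After the purchase, Dmitri holds 68% of Ardent directly, and Pellion's stake falls to 27%.
Dmitri holds 68% of Ardent, so Dmitri controls Ardent.
Dmitri did not control Ardent before and does after, so the clause is triggered.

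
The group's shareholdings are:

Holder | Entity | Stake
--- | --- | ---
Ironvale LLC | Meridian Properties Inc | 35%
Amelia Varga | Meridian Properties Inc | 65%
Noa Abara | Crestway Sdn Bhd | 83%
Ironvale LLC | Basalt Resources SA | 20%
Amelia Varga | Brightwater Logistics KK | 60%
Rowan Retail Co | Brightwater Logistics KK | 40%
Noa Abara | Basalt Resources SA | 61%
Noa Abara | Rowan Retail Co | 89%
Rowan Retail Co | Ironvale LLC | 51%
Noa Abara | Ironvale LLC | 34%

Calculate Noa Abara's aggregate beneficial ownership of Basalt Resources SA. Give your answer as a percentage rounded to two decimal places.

Noa reaches Basalt along 3 paths.
Via Rowan → Ironvale: 89% × 51% × 20% = 9.078%.
Via Ironvale: 34% × 20% = 6.8%.
Direct stake: 61% = 61%.
Total: 9.078% + 6.8% + 61% = 76.878%.
Rounded: 76.88%.

76.88%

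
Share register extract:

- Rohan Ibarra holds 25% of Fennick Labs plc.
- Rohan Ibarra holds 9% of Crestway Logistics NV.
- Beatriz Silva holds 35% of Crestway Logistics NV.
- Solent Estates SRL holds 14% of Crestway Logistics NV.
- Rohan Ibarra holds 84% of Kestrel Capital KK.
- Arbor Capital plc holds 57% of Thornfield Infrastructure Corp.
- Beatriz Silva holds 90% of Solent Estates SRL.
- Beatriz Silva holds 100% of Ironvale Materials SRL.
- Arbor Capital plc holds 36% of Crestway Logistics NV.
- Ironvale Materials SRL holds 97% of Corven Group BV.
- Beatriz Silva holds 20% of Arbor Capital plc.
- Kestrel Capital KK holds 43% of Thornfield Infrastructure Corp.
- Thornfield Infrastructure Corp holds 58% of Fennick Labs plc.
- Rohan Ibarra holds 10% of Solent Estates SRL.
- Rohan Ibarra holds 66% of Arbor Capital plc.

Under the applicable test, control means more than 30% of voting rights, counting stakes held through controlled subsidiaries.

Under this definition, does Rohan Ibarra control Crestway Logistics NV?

Rohan holds 66% of Arbor, so Rohan controls Arbor.
Arbor and Rohan together hold 36% + 9% = 45% of Crestway, so Rohan controls Crestway.

Yes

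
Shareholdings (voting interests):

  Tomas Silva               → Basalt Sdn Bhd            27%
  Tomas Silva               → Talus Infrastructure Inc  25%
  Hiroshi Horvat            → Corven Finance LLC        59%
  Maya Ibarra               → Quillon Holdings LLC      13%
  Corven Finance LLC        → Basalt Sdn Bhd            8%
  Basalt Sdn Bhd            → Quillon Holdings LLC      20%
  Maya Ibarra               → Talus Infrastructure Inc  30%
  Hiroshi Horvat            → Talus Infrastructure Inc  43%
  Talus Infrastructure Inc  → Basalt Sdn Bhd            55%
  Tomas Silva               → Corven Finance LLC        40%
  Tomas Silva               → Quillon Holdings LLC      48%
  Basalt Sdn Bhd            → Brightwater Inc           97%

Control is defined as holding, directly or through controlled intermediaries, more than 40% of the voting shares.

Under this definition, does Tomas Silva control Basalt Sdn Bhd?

Tomas holds 48% of Quillon, so Tomas controls Quillon.
In Basalt, Tomas's side holds only 27%, not > 40%.
So Tomas does not control Basalt.

No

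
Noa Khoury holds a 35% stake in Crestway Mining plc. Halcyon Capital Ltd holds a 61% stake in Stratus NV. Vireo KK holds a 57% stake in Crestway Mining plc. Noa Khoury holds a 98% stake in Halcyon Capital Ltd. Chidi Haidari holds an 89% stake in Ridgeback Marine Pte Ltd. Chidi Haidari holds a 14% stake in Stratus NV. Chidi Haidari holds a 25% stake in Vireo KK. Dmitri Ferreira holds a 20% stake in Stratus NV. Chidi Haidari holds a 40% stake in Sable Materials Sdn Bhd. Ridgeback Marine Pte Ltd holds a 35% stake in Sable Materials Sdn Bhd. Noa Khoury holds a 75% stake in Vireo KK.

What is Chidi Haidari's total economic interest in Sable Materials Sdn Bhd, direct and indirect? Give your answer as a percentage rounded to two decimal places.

71.15%

Chidi reaches Sable along 2 paths.
Via Ridgeback: 89% × 35% = 31.15%.
Direct stake: 40% = 40%.
Total: 31.15% + 40% = 71.15%.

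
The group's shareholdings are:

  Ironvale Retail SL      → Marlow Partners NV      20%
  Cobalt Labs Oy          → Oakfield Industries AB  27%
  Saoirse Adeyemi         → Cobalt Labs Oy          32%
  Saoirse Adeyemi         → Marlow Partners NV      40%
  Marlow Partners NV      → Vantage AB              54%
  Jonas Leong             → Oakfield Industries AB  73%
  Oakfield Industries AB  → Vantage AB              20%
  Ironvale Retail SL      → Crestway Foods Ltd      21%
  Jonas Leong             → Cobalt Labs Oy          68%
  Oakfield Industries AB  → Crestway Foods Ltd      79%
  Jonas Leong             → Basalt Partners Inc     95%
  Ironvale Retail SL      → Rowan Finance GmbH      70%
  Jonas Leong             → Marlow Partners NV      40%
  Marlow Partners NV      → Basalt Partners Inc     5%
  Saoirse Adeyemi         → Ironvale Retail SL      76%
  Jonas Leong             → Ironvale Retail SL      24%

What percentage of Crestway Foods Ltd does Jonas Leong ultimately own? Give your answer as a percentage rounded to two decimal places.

77.21%

Jonas reaches Crestway along 3 paths.
Via Oakfield: 73% × 79% = 57.67%.
Via Cobalt → Oakfield: 68% × 27% × 79% = 14.5044%.
Via Ironvale: 24% × 21% = 5.04%.
Total: 57.67% + 14.5044% + 5.04% = 77.2144%.
Rounded: 77.21%.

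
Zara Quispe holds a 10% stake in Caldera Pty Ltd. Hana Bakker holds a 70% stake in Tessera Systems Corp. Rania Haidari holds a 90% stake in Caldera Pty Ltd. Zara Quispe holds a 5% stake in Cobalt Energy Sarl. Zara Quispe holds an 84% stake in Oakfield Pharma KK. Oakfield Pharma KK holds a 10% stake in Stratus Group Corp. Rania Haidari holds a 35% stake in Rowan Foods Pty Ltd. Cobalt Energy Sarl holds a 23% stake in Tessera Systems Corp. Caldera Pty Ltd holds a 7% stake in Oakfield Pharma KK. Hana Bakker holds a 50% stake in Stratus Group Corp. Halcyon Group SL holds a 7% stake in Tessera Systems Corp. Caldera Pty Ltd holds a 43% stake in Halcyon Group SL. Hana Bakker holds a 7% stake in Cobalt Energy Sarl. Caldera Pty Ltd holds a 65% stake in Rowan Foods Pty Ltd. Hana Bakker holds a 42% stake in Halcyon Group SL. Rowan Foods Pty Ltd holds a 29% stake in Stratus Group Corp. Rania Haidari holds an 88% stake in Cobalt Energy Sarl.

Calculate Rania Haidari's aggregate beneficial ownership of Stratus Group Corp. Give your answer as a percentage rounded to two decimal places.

27.75%

Rania reaches Stratus along 3 paths.
Via Rowan: 35% × 29% = 10.15%.
Via Caldera → Rowan: 90% × 65% × 29% = 16.965%.
Via Caldera → Oakfield: 90% × 7% × 10% = 0.63%.
Total: 10.15% + 16.965% + 0.63% = 27.745%.
Rounded: 27.75%.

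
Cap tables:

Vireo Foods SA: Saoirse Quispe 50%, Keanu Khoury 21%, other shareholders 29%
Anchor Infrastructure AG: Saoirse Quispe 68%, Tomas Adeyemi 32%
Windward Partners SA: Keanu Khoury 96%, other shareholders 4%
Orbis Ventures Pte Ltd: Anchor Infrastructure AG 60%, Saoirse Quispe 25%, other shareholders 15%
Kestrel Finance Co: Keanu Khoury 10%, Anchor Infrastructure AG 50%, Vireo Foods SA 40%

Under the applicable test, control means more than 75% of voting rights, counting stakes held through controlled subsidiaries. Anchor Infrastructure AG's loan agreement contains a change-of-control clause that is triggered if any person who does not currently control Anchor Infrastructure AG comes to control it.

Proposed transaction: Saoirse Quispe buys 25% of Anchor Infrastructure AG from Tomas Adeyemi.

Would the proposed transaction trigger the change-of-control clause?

Yes

The purchase adds only to Saoirse's holdings (Tomas's stake shrinks), so Saoirse is the only person who could newly come to control Anchor.
Saoirse's largest direct stake is 68% in Anchor, which does not meet the threshold, so Saoirse controls no company.
In Anchor, Saoirse's side holds only 68%, not > 75%.
So before the transaction, Saoirse does not control Anchor.
After the purchase, Saoirse's direct stake in Anchor rises to 68% + 25% = 93%, and Tomas's stake falls to 7%.
Saoirse holds 93% of Anchor, so Saoirse controls Anchor.
Saoirse did not control Anchor before and does after, so the clause is triggered.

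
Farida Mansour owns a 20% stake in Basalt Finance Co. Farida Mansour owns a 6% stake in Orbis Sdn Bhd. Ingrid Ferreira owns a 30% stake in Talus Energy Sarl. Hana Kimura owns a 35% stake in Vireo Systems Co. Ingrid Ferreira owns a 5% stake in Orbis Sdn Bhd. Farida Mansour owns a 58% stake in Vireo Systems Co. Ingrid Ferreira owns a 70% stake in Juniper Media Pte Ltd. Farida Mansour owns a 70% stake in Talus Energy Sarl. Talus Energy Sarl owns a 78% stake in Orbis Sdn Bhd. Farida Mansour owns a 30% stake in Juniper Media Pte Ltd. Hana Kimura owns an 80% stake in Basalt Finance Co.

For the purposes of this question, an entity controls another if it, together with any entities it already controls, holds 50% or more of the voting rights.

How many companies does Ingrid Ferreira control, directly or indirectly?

Ingrid holds 70% of Juniper, so Ingrid controls Juniper.
No other company's threshold is met.
Ingrid controls 1 company.

1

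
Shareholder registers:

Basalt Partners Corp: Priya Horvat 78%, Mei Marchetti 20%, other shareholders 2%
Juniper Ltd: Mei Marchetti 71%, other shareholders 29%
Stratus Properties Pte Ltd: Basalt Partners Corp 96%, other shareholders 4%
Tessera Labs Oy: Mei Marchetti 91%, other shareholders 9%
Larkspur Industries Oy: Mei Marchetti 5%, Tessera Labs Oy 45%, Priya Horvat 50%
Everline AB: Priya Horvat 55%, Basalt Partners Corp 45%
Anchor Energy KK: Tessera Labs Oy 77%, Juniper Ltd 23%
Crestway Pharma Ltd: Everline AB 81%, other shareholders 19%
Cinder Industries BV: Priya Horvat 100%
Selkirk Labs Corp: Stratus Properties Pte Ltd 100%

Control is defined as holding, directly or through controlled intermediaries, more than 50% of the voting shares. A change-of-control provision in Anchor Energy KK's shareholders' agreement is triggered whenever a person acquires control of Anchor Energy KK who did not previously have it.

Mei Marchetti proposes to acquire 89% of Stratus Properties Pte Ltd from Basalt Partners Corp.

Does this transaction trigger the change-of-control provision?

The purchase adds only to Mei's holdings (Basalt's stake shrinks), so Mei is the only person who could newly come to control Anchor.
Mei holds 71% of Juniper, so Mei controls Juniper.
Mei holds 91% of Tessera, so Mei controls Tessera.
Tessera and Juniper together hold 77% + 23% = 100% of Anchor, so Mei controls Anchor.
So Mei already controls Anchor before the transaction.
After the purchase, Mei holds 89% of Stratus directly, and Basalt's stake falls to 7%.
Mei controlled Anchor already, so this is not a new person acquiring control; every other person's position is unchanged or reduced.
No new person acquires control, so the clause is not triggered.

No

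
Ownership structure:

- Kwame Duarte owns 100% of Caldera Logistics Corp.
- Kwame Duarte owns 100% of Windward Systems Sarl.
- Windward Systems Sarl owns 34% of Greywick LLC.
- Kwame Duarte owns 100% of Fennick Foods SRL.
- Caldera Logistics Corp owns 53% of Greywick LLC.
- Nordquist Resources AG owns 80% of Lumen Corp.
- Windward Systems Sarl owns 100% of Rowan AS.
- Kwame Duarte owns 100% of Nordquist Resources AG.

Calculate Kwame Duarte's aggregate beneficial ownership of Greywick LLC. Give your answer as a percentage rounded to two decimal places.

Kwame reaches Greywick along 2 paths.
Via Caldera: 100% × 53% = 53%.
Via Windward: 100% × 34% = 34%.
Total: 53% + 34% = 87%.
Rounded: 87.00%.

87.00%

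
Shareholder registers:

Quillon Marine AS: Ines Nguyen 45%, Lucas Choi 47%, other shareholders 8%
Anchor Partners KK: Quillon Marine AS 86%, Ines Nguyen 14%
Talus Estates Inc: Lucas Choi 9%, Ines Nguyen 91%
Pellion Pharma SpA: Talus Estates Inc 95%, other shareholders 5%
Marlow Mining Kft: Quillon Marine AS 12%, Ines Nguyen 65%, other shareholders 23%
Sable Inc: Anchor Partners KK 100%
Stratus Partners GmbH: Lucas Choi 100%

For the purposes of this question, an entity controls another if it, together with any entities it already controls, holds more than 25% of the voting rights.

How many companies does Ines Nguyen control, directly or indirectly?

6

Ines holds 45% of Quillon, so Ines controls Quillon.
Quillon and Ines together hold 86% + 14% = 100% of Anchor, so Ines controls Anchor.
Ines holds 91% of Talus, so Ines controls Talus.
Talus holds 95% of Pellion, so Ines controls Pellion.
Quillon and Ines together hold 12% + 65% = 77% of Marlow, so Ines controls Marlow.
Anchor holds 100% of Sable, so Ines controls Sable.
No other company's threshold is met.
Ines controls 6 companies.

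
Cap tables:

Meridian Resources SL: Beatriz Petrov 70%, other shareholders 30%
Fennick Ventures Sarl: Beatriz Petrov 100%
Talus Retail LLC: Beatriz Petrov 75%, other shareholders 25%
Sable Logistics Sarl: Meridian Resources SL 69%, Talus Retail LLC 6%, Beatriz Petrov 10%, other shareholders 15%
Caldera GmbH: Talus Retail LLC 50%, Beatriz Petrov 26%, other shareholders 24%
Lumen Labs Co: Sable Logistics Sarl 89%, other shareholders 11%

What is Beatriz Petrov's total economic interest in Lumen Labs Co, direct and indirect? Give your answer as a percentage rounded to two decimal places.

55.89%

Beatriz reaches Lumen along 3 paths.
Via Meridian → Sable: 70% × 69% × 89% = 42.987%.
Via Talus → Sable: 75% × 6% × 89% = 4.005%.
Via Sable: 10% × 89% = 8.9%.
Total: 42.987% + 4.005% + 8.9% = 55.892%.
Rounded: 55.89%.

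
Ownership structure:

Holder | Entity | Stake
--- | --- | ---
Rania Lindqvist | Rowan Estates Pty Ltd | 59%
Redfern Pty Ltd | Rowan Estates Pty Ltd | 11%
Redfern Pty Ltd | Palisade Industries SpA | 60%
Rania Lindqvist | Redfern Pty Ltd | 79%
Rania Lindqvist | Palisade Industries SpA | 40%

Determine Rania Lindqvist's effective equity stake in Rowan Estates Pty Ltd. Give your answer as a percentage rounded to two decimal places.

Rania reaches Rowan along 2 paths.
Direct stake: 59% = 59%.
Via Redfern: 79% × 11% = 8.69%.
Total: 59% + 8.69% = 67.69%.

67.69%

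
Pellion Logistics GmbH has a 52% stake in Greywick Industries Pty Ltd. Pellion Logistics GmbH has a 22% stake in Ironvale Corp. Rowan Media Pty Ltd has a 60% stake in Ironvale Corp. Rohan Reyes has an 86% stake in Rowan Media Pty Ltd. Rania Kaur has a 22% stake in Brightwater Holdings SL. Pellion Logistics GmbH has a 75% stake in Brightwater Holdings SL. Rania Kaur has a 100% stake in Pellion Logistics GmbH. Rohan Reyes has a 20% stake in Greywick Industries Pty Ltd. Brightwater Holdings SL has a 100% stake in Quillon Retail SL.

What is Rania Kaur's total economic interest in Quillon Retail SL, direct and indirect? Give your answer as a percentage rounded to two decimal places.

Rania reaches Quillon along 2 paths.
Via Pellion → Brightwater: 100% × 75% × 100% = 75%.
Via Brightwater: 22% × 100% = 22%.
Total: 75% + 22% = 97%.
Rounded: 97.00%.

97.00%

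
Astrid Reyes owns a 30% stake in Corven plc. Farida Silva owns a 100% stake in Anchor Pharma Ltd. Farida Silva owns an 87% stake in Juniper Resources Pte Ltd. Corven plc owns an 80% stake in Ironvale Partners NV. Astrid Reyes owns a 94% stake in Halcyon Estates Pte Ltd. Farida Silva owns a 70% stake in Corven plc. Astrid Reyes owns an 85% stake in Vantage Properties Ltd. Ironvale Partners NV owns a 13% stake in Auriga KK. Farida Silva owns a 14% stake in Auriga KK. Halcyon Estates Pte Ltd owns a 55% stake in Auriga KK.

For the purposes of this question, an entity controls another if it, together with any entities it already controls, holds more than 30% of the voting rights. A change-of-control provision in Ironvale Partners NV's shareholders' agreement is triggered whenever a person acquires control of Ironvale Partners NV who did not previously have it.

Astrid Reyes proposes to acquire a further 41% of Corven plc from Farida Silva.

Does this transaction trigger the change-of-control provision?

Yes

The purchase adds only to Astrid's holdings (Farida's stake shrinks), so Astrid is the only person who could newly come to control Ironvale.
Astrid holds 85% of Vantage, so Astrid controls Vantage.
Astrid holds 94% of Halcyon, so Astrid controls Halcyon.
Halcyon holds 55% of Auriga, so Astrid controls Auriga.
Neither Astrid nor any entity Astrid controls holds any voting interest in Ironvale.
So before the transaction, Astrid does not control Ironvale.
After the purchase, Astrid's direct stake in Corven rises to 30% + 41% = 71%, and Farida's stake falls to 29%.
Astrid holds 71% of Corven, so Astrid controls Corven.
Corven holds 80% of Ironvale, so Astrid controls Ironvale.
Astrid did not control Ironvale before and does after, so the clause is triggered.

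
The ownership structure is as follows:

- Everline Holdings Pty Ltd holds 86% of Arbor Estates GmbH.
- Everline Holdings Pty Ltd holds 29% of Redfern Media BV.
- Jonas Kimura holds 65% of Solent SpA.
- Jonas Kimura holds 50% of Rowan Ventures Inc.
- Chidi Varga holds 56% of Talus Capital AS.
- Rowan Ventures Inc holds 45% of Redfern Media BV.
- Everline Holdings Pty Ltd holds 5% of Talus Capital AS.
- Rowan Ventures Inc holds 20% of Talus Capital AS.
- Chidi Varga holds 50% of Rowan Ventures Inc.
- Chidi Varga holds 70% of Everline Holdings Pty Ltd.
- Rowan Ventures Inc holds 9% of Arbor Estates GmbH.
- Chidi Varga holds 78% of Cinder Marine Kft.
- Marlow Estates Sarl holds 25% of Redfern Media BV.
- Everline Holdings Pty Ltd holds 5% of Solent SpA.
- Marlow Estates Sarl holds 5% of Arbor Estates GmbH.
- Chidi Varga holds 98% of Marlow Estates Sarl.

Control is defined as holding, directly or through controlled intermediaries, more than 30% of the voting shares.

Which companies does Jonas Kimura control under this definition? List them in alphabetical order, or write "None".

Jonas holds 50% of Rowan, so Jonas controls Rowan.
Jonas holds 65% of Solent, so Jonas controls Solent.
Rowan holds 45% of Redfern, so Jonas controls Redfern.
No other company's threshold is met.

Redfern Media BV, Rowan Ventures Inc, Solent SpA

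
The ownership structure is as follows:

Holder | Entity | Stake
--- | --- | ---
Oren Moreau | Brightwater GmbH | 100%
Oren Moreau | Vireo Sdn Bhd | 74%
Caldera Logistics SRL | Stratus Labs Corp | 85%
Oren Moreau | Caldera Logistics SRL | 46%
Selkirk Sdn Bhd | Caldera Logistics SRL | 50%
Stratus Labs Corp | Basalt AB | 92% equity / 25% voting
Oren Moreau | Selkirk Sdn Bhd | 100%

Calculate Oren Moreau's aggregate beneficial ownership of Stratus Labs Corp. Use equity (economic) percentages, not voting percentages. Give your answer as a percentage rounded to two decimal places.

Oren reaches Stratus along 2 paths.
Via Caldera: 46% × 85% = 39.1%.
Via Selkirk → Caldera: 100% × 50% × 85% = 42.5%.
Total: 39.1% + 42.5% = 81.6%.
Rounded: 81.60%.

81.60%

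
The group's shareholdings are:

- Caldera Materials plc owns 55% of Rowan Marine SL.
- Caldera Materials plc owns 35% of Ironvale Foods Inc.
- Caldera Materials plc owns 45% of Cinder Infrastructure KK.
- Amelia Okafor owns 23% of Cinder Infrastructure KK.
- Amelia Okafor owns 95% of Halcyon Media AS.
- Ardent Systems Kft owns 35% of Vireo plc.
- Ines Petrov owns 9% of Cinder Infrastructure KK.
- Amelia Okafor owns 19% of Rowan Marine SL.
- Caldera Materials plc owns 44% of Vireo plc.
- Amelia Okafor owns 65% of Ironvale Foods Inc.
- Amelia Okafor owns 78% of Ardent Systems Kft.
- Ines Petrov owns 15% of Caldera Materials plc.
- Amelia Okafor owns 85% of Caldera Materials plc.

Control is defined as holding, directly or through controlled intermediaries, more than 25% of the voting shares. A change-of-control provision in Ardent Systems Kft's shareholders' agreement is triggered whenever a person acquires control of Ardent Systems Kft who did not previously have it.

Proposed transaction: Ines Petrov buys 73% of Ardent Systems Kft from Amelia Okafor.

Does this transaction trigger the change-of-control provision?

The purchase adds only to Ines's holdings (Amelia's stake shrinks), so Ines is the only person who could newly come to control Ardent.
Ines's largest direct stake is 15% in Caldera, which does not meet the threshold, so Ines controls no company.
Neither Ines nor any entity Ines controls holds any voting interest in Ardent.
So before the transaction, Ines does not control Ardent.
After the purchase, Ines holds 73% of Ardent directly, and Amelia's stake falls to 5%.
Ines holds 73% of Ardent, so Ines controls Ardent.
Ines did not control Ardent before and does after, so the clause is triggered.

Yes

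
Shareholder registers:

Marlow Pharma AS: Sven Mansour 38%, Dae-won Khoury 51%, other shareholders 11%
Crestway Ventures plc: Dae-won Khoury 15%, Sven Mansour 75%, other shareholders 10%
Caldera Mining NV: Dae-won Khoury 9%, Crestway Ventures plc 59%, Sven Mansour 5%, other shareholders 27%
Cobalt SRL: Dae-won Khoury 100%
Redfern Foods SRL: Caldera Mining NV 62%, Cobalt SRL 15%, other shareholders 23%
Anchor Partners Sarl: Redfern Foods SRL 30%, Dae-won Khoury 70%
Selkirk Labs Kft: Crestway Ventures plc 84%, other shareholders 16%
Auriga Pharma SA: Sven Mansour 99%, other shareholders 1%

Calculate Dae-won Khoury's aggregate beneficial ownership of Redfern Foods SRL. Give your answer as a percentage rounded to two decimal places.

Dae-won reaches Redfern along 3 paths.
Via Caldera: 9% × 62% = 5.58%.
Via Crestway → Caldera: 15% × 59% × 62% = 5.487%.
Via Cobalt: 100% × 15% = 15%.
Total: 5.58% + 5.487% + 15% = 26.067%.
Rounded: 26.07%.

26.07%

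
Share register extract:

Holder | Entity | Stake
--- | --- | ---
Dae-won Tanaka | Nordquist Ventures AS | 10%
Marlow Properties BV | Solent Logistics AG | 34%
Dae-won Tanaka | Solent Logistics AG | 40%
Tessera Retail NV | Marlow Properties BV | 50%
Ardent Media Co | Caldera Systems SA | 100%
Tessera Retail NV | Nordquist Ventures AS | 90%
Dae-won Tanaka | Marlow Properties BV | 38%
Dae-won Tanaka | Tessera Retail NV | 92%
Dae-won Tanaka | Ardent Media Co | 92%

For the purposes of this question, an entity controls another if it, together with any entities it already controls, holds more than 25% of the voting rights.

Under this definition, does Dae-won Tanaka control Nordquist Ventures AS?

Dae-won holds 92% of Tessera, so Dae-won controls Tessera.
Tessera and Dae-won together hold 90% + 10% = 100% of Nordquist, so Dae-won controls Nordquist.

Yes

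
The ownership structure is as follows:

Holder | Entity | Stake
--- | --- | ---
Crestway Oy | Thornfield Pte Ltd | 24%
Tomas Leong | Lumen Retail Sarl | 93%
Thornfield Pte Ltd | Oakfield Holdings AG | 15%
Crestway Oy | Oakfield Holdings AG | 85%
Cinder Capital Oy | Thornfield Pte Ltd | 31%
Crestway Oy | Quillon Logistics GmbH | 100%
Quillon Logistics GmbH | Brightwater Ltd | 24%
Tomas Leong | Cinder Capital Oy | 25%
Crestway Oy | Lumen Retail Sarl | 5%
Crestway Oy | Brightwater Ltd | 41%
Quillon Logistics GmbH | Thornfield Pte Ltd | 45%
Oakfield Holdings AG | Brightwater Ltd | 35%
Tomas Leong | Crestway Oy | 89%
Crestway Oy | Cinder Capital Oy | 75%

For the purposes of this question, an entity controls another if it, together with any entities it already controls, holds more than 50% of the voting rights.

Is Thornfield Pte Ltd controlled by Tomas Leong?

Yes

Tomas holds 89% of Crestway, so Tomas controls Crestway.
Crestway holds 100% of Quillon, so Tomas controls Quillon.
Tomas and Crestway together hold 25% + 75% = 100% of Cinder, so Tomas controls Cinder.
Quillon and Crestway and Cinder together hold 45% + 24% + 31% = 100% of Thornfield, so Tomas controls Thornfield.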